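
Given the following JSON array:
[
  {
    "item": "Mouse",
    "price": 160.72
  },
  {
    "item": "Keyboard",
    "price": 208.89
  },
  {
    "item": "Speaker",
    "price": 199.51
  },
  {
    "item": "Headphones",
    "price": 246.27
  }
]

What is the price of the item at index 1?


Array index 1 -> Keyboard
price = 208.89

ANSWER: 208.89


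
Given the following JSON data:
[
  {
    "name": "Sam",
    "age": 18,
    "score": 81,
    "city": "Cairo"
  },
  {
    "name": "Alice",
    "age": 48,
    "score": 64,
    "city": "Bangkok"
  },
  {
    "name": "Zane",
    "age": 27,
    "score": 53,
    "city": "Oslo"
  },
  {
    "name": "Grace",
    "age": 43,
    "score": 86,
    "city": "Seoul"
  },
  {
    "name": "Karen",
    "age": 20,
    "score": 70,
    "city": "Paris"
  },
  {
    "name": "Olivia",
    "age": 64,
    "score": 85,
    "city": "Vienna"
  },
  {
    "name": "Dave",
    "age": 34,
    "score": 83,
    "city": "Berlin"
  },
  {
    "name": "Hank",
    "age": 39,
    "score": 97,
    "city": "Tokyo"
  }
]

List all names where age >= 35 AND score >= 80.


Checking both conditions:
  Sam (age=18, score=81) -> no
  Alice (age=48, score=64) -> no
  Zane (age=27, score=53) -> no
  Grace (age=43, score=86) -> YES
  Karen (age=20, score=70) -> no
  Olivia (age=64, score=85) -> YES
  Dave (age=34, score=83) -> no
  Hank (age=39, score=97) -> YES


ANSWER: Grace, Olivia, Hank


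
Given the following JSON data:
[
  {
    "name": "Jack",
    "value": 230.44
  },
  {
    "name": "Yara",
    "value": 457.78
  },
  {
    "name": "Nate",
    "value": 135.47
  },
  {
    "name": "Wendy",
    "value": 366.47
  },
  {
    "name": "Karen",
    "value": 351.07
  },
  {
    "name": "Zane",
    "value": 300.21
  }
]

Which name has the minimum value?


Comparing values:
  Jack: 230.44
  Yara: 457.78
  Nate: 135.47
  Wendy: 366.47
  Karen: 351.07
  Zane: 300.21
Minimum: Nate (135.47)

ANSWER: Nate


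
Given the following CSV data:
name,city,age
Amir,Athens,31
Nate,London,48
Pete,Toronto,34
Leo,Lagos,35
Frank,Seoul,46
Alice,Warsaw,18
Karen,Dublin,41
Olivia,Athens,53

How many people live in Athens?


Scanning city column for 'Athens':
  Row 1: Amir -> MATCH
  Row 8: Olivia -> MATCH
Total matches: 2

ANSWER: 2


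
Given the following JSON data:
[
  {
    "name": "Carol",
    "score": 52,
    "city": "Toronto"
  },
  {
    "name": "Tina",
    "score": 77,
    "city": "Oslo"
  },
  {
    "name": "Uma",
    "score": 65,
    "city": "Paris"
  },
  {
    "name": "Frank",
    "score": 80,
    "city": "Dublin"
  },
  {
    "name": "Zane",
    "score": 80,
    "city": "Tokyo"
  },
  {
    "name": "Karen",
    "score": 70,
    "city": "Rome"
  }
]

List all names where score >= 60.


Filtering records where score >= 60:
  Carol (score=52) -> no
  Tina (score=77) -> YES
  Uma (score=65) -> YES
  Frank (score=80) -> YES
  Zane (score=80) -> YES
  Karen (score=70) -> YES


ANSWER: Tina, Uma, Frank, Zane, Karen


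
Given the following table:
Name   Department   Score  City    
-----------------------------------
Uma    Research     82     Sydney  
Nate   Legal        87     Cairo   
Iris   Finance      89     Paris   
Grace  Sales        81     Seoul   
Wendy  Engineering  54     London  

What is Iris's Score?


Row 3: Iris
Score = 89

ANSWER: 89


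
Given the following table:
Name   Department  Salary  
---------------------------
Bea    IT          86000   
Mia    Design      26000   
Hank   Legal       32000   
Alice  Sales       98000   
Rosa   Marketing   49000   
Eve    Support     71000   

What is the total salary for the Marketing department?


Marketing department members:
  Rosa: 49000
Total = 49000 = 49000

ANSWER: 49000


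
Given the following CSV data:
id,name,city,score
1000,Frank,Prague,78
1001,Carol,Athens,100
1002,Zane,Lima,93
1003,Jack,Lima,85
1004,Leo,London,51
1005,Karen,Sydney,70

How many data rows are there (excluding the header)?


Counting rows (excluding header):
Header: id,name,city,score
Data rows: 6

ANSWER: 6


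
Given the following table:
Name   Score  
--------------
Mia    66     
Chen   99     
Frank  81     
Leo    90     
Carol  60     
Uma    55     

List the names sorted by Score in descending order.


Sorting by Score (descending):
  Chen: 99
  Leo: 90
  Frank: 81
  Mia: 66
  Carol: 60
  Uma: 55


ANSWER: Chen, Leo, Frank, Mia, Carol, Uma


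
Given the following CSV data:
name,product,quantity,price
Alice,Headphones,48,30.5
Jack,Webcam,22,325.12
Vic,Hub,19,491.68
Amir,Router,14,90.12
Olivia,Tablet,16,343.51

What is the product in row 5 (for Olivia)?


Row 5: Olivia
Column 'product' = Tablet

ANSWER: Tablet


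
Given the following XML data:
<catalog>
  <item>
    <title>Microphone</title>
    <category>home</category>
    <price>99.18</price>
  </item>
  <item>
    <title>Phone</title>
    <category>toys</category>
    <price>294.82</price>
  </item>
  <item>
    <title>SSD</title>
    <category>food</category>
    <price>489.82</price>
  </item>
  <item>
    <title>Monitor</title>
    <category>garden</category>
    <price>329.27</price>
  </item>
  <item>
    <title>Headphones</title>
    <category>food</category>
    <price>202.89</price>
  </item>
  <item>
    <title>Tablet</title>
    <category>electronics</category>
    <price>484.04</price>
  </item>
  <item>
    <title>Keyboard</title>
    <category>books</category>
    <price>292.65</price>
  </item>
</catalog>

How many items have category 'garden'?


Scanning <item> elements for <category>garden</category>:
  Item 4: Monitor -> MATCH
Count: 1

ANSWER: 1


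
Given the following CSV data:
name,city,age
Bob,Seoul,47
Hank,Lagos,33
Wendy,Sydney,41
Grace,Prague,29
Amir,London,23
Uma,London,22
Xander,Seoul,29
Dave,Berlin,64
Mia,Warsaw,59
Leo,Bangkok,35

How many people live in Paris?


Scanning city column for 'Paris':
Total matches: 0

ANSWER: 0


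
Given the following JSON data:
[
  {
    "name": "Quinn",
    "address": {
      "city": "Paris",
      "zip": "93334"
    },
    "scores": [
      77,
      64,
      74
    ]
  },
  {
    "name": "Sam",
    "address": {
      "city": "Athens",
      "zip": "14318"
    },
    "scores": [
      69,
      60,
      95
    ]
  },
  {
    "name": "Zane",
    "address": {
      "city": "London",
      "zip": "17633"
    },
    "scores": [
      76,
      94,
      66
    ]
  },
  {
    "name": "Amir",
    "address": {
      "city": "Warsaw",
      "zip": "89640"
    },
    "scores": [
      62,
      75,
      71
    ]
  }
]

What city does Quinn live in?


Path: records[0].address.city
Value: Paris

ANSWER: Paris


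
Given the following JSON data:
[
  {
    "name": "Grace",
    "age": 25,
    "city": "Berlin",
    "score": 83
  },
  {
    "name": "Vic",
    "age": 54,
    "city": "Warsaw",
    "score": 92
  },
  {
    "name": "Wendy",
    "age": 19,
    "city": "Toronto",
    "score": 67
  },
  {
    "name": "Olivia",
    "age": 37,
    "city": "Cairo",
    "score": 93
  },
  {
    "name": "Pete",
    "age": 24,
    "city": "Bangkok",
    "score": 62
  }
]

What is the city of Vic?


Looking up record where name = Vic
Record index: 1
Field 'city' = Warsaw

ANSWER: Warsaw


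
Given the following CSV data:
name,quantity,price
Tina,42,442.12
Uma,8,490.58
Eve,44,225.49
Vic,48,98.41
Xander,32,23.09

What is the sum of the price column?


Values in 'price' column:
  Row 1: 442.12
  Row 2: 490.58
  Row 3: 225.49
  Row 4: 98.41
  Row 5: 23.09
Sum = 442.12 + 490.58 + 225.49 + 98.41 + 23.09 = 1279.69

ANSWER: 1279.69


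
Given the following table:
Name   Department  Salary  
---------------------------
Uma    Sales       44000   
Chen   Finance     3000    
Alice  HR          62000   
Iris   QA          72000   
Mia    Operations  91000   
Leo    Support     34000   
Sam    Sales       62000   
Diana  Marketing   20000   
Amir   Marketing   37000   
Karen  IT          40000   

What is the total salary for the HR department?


HR department members:
  Alice: 62000
Total = 62000 = 62000

ANSWER: 62000


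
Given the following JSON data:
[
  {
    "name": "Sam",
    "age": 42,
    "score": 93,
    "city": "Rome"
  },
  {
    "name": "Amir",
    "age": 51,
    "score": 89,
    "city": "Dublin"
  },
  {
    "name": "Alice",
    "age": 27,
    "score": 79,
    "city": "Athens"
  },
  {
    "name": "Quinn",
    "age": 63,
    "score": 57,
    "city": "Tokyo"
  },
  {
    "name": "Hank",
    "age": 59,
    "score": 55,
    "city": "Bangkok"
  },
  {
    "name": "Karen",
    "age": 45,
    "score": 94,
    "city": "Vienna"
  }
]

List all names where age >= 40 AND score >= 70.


Checking both conditions:
  Sam (age=42, score=93) -> YES
  Amir (age=51, score=89) -> YES
  Alice (age=27, score=79) -> no
  Quinn (age=63, score=57) -> no
  Hank (age=59, score=55) -> no
  Karen (age=45, score=94) -> YES


ANSWER: Sam, Amir, Karen


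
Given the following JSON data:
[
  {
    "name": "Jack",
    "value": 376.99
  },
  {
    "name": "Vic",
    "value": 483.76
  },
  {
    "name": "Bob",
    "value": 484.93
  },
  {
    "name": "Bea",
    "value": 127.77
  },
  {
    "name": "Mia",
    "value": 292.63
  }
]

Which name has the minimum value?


Comparing values:
  Jack: 376.99
  Vic: 483.76
  Bob: 484.93
  Bea: 127.77
  Mia: 292.63
Minimum: Bea (127.77)

ANSWER: Bea


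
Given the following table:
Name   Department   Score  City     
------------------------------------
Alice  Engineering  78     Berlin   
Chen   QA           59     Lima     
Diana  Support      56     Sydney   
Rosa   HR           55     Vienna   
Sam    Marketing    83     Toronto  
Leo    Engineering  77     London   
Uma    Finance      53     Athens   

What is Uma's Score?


Row 7: Uma
Score = 53

ANSWER: 53


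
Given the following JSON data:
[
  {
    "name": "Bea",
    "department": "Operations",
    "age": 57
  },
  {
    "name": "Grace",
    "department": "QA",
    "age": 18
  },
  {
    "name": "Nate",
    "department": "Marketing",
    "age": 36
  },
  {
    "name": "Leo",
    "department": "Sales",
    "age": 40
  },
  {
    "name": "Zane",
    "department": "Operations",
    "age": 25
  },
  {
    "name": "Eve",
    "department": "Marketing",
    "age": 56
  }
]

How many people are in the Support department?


Scanning records for department = Support
  No matches found
Count: 0

ANSWER: 0


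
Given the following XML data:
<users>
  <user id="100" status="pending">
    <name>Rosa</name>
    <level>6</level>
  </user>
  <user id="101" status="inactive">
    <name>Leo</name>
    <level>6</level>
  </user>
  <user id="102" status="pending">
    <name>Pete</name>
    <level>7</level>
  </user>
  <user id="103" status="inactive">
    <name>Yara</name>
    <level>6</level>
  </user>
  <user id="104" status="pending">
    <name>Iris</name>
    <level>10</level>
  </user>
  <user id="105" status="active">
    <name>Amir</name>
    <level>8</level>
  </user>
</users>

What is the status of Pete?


Finding user with name = Pete
user id="102" status="pending"

ANSWER: pending


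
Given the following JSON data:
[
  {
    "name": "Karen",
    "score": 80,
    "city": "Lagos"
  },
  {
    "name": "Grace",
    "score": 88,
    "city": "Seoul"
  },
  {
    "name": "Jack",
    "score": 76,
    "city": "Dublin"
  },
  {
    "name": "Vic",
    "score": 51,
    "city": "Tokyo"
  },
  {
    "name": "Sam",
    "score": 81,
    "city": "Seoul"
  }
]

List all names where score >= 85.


Filtering records where score >= 85:
  Karen (score=80) -> no
  Grace (score=88) -> YES
  Jack (score=76) -> no
  Vic (score=51) -> no
  Sam (score=81) -> no


ANSWER: Grace


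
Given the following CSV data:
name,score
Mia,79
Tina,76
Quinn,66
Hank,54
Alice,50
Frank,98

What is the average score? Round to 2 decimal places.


Scores: 79, 76, 66, 54, 50, 98
Sum = 423
Count = 6
Average = 423 / 6 = 70.50

ANSWER: 70.50


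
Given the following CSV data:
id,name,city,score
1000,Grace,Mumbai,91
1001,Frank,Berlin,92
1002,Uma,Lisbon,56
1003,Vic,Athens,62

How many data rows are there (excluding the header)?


Counting rows (excluding header):
Header: id,name,city,score
Data rows: 4

ANSWER: 4


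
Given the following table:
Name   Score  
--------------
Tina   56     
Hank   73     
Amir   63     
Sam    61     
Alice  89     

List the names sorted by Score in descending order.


Sorting by Score (descending):
  Alice: 89
  Hank: 73
  Amir: 63
  Sam: 61
  Tina: 56


ANSWER: Alice, Hank, Amir, Sam, Tina


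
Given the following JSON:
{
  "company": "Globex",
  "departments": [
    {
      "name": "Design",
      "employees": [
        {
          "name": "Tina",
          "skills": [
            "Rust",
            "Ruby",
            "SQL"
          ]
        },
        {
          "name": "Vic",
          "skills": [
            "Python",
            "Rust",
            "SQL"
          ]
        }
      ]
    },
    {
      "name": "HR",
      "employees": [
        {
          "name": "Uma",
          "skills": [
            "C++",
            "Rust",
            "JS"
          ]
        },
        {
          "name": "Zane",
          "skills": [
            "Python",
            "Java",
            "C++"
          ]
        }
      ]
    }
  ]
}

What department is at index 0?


Path: departments[0].name
Value: Design

ANSWER: Design


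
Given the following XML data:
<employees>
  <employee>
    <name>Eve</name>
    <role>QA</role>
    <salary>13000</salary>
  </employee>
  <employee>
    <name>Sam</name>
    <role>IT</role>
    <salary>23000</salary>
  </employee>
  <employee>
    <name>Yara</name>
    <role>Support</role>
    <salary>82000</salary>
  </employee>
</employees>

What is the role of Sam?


Searching for <employee> with <name>Sam</name>
Found at position 2
<role>IT</role>

ANSWER: IT


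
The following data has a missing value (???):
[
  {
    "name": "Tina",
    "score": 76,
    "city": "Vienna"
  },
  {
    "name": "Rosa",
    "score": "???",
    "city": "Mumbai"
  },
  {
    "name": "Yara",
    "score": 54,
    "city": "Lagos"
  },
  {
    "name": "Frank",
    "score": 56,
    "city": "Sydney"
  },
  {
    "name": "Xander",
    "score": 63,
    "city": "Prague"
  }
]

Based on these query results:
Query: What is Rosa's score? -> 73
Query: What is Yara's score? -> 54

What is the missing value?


The missing value is Rosa's score
From query: Rosa's score = 73

ANSWER: 73


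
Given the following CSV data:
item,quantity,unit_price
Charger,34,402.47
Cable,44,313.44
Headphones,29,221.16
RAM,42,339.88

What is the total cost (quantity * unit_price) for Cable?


Row: Cable
quantity = 44
unit_price = 313.44
total = 44 * 313.44 = 13791.36

ANSWER: 13791.36


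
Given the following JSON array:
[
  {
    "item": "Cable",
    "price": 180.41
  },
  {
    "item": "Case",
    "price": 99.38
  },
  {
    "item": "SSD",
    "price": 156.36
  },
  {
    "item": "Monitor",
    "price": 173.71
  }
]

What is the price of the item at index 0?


Array index 0 -> Cable
price = 180.41

ANSWER: 180.41


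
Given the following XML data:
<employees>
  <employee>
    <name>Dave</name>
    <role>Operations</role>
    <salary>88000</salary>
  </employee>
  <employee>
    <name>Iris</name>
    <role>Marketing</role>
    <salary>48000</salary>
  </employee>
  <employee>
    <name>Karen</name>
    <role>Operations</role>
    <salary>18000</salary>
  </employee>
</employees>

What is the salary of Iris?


Searching for <employee> with <name>Iris</name>
Found at position 2
<salary>48000</salary>

ANSWER: 48000


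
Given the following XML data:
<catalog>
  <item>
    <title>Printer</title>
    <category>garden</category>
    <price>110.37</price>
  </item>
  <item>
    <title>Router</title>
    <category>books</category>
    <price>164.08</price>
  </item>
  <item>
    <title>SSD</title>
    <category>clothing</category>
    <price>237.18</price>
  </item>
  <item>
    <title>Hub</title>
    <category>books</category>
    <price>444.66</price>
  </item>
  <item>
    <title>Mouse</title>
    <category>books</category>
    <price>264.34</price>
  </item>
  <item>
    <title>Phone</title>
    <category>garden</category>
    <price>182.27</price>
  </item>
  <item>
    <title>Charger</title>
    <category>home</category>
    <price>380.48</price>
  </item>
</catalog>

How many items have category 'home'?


Scanning <item> elements for <category>home</category>:
  Item 7: Charger -> MATCH
Count: 1

ANSWER: 1


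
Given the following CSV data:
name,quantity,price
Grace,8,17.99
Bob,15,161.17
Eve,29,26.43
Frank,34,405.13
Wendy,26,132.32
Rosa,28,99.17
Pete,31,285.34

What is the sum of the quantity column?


Values in 'quantity' column:
  Row 1: 8
  Row 2: 15
  Row 3: 29
  Row 4: 34
  Row 5: 26
  Row 6: 28
  Row 7: 31
Sum = 8 + 15 + 29 + 34 + 26 + 28 + 31 = 171

ANSWER: 171


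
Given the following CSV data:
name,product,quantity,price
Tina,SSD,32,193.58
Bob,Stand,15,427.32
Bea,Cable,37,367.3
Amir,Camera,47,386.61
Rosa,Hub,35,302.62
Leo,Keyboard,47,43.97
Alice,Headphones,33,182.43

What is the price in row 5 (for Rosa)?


Row 5: Rosa
Column 'price' = 302.62

ANSWER: 302.62


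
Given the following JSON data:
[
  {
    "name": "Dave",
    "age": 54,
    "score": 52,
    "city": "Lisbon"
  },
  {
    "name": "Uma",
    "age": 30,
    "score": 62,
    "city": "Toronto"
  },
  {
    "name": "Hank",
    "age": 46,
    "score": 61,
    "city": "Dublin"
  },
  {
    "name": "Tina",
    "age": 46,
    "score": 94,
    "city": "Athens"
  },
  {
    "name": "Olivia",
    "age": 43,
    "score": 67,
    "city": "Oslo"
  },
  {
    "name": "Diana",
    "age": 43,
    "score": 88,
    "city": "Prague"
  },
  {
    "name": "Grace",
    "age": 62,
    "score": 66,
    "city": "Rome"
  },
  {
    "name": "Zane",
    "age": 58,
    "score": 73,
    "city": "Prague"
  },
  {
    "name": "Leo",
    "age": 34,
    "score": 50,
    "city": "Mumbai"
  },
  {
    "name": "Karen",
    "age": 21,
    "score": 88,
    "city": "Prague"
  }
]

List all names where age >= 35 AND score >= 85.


Checking both conditions:
  Dave (age=54, score=52) -> no
  Uma (age=30, score=62) -> no
  Hank (age=46, score=61) -> no
  Tina (age=46, score=94) -> YES
  Olivia (age=43, score=67) -> no
  Diana (age=43, score=88) -> YES
  Grace (age=62, score=66) -> no
  Zane (age=58, score=73) -> no
  Leo (age=34, score=50) -> no
  Karen (age=21, score=88) -> no


ANSWER: Tina, Diana


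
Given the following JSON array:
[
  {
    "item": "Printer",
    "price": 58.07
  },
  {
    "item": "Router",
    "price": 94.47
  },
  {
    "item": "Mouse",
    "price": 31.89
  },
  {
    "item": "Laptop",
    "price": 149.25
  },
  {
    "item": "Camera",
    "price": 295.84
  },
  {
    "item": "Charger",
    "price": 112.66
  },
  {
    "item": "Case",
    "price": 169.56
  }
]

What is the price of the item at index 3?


Array index 3 -> Laptop
price = 149.25

ANSWER: 149.25


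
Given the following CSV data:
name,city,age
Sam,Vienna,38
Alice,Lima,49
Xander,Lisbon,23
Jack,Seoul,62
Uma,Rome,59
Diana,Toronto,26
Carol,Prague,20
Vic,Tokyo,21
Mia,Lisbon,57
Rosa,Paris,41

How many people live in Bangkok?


Scanning city column for 'Bangkok':
Total matches: 0

ANSWER: 0


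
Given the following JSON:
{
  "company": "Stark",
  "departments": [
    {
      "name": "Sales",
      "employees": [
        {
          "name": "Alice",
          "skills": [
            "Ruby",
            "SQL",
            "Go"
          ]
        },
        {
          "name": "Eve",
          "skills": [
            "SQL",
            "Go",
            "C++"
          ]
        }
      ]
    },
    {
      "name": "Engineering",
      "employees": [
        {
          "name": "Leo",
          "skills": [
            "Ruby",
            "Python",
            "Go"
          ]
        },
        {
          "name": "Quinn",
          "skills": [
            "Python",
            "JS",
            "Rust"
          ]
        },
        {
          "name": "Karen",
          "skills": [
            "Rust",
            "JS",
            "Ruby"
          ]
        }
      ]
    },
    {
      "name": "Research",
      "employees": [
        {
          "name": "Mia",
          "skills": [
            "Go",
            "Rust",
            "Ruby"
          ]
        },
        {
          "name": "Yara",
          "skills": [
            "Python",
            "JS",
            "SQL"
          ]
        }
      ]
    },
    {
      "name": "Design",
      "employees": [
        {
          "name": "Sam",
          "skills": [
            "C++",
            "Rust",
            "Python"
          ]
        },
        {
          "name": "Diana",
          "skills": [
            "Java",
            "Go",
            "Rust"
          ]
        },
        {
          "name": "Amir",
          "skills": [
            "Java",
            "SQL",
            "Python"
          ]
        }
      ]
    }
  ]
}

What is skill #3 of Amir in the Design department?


Path: departments[3].employees[2].skills[2]
Value: Python

ANSWER: Python


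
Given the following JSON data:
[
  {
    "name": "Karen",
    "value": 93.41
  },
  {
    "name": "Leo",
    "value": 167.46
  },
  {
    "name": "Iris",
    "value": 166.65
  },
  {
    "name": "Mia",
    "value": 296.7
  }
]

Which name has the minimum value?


Comparing values:
  Karen: 93.41
  Leo: 167.46
  Iris: 166.65
  Mia: 296.7
Minimum: Karen (93.41)

ANSWER: Karen


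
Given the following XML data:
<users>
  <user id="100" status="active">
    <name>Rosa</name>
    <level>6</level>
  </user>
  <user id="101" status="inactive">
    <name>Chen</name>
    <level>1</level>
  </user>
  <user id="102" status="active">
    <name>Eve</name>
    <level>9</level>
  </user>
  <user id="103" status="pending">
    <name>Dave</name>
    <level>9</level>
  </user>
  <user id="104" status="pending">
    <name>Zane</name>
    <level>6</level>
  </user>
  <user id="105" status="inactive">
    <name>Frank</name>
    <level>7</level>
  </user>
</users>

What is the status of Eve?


Finding user with name = Eve
user id="102" status="active"

ANSWER: active


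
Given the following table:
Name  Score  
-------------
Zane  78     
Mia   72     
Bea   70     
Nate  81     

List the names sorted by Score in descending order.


Sorting by Score (descending):
  Nate: 81
  Zane: 78
  Mia: 72
  Bea: 70


ANSWER: Nate, Zane, Mia, Bea


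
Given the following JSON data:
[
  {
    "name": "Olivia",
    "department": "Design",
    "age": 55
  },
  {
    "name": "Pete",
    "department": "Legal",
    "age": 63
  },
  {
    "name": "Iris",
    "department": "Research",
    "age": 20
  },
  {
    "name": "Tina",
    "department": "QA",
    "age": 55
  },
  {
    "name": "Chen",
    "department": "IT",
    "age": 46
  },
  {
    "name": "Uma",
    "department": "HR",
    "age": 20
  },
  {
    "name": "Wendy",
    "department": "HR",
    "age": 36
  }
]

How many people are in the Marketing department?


Scanning records for department = Marketing
  No matches found
Count: 0

ANSWER: 0


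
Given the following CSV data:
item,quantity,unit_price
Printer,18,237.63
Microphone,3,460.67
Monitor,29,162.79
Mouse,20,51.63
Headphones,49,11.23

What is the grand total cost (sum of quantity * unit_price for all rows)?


Computing row totals:
  Printer: 18 * 237.63 = 4277.34
  Microphone: 3 * 460.67 = 1382.01
  Monitor: 29 * 162.79 = 4720.91
  Mouse: 20 * 51.63 = 1032.6
  Headphones: 49 * 11.23 = 550.27
Grand total = 4277.34 + 1382.01 + 4720.91 + 1032.6 + 550.27 = 11963.13

ANSWER: 11963.13


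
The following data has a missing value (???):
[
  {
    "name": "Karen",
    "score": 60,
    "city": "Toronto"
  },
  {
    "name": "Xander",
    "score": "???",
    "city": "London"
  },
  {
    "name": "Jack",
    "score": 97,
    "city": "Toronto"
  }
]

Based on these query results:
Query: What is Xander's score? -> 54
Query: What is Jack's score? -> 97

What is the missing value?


The missing value is Xander's score
From query: Xander's score = 54

ANSWER: 54


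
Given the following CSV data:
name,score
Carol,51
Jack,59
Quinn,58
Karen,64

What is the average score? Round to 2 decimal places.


Scores: 51, 59, 58, 64
Sum = 232
Count = 4
Average = 232 / 4 = 58.00

ANSWER: 58.00


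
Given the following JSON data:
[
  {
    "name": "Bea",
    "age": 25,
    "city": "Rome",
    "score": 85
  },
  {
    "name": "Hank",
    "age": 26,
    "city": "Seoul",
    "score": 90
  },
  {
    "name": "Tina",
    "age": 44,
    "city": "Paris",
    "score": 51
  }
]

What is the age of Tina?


Looking up record where name = Tina
Record index: 2
Field 'age' = 44

ANSWER: 44


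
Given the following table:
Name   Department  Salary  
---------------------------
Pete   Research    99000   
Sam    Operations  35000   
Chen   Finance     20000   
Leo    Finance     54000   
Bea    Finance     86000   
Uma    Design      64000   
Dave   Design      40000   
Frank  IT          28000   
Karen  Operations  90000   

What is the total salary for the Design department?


Design department members:
  Uma: 64000
  Dave: 40000
Total = 64000 + 40000 = 104000

ANSWER: 104000


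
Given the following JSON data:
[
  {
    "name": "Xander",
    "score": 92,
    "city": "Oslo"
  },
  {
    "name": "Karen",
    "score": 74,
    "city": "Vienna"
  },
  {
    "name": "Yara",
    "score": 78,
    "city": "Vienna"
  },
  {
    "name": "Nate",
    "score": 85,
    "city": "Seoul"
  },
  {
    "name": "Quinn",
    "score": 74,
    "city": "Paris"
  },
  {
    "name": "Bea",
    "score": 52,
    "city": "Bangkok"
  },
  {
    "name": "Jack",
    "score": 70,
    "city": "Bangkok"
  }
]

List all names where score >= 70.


Filtering records where score >= 70:
  Xander (score=92) -> YES
  Karen (score=74) -> YES
  Yara (score=78) -> YES
  Nate (score=85) -> YES
  Quinn (score=74) -> YES
  Bea (score=52) -> no
  Jack (score=70) -> YES


ANSWER: Xander, Karen, Yara, Nate, Quinn, Jack


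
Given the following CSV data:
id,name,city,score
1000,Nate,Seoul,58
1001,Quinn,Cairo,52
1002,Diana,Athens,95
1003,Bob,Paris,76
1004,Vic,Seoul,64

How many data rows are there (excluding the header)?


Counting rows (excluding header):
Header: id,name,city,score
Data rows: 5

ANSWER: 5


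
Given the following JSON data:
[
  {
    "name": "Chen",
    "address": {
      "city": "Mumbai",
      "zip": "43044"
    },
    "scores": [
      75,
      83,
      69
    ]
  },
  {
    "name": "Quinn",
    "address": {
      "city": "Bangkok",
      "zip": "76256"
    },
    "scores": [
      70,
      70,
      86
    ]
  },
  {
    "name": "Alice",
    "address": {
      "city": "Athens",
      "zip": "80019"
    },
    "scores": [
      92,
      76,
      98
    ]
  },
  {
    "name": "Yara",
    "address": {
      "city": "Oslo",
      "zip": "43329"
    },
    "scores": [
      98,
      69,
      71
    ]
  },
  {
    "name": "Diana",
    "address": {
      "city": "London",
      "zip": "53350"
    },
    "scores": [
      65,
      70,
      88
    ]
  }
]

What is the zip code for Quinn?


Path: records[1].address.zip
Value: 76256

ANSWER: 76256


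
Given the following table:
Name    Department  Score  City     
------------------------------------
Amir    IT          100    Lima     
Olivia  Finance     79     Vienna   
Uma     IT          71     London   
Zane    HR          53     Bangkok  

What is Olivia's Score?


Row 2: Olivia
Score = 79

ANSWER: 79


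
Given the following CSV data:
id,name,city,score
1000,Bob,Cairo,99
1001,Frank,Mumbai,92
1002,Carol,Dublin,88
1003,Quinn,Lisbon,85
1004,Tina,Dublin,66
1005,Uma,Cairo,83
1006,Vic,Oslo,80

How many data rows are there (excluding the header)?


Counting rows (excluding header):
Header: id,name,city,score
Data rows: 7

ANSWER: 7


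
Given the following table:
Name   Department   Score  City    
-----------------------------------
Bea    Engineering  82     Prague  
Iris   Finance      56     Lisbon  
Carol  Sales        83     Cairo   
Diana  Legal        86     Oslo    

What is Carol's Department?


Row 3: Carol
Department = Sales

ANSWER: Sales


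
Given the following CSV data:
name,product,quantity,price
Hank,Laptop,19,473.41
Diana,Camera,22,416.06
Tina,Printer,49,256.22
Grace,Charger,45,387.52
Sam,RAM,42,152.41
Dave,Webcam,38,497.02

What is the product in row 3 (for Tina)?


Row 3: Tina
Column 'product' = Printer

ANSWER: Printer


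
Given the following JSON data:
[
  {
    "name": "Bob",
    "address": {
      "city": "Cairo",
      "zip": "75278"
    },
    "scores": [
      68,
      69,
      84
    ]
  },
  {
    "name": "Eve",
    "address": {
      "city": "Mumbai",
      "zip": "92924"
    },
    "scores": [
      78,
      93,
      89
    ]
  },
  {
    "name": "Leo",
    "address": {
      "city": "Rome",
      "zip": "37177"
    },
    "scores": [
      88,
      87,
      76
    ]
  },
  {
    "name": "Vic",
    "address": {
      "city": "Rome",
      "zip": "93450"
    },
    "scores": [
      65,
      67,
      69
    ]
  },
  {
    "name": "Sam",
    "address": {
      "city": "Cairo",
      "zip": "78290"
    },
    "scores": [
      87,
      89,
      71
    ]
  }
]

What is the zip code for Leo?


Path: records[2].address.zip
Value: 37177

ANSWER: 37177


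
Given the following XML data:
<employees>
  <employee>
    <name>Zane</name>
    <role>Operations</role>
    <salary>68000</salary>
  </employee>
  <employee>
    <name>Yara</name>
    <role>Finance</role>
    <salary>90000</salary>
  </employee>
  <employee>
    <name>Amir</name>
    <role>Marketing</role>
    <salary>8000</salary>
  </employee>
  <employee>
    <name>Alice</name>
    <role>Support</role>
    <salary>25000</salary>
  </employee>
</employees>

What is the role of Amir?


Searching for <employee> with <name>Amir</name>
Found at position 3
<role>Marketing</role>

ANSWER: Marketing


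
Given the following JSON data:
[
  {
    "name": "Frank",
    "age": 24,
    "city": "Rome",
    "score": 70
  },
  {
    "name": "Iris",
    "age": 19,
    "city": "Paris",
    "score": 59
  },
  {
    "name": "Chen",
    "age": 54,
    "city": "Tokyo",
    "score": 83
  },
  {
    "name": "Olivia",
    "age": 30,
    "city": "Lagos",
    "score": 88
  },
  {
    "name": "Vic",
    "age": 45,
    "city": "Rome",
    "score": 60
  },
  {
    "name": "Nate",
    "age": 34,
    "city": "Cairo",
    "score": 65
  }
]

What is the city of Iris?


Looking up record where name = Iris
Record index: 1
Field 'city' = Paris

ANSWER: Paris


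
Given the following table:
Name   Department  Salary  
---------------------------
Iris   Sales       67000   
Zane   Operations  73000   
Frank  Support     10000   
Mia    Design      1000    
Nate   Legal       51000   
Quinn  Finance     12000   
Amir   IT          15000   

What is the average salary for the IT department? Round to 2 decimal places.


IT department members:
  Amir: 15000
Sum = 15000
Count = 1
Average = 15000 / 1 = 15000.00

ANSWER: 15000.00


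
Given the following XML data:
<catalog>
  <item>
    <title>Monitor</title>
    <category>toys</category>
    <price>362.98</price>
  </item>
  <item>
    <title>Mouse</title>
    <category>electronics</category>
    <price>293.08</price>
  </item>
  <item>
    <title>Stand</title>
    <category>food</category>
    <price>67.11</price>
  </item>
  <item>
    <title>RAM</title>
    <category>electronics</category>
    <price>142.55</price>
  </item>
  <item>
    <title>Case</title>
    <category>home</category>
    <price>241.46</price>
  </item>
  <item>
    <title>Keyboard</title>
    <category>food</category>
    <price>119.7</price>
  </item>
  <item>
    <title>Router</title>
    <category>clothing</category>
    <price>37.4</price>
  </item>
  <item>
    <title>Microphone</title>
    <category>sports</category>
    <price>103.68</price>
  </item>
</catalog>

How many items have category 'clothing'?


Scanning <item> elements for <category>clothing</category>:
  Item 7: Router -> MATCH
Count: 1

ANSWER: 1


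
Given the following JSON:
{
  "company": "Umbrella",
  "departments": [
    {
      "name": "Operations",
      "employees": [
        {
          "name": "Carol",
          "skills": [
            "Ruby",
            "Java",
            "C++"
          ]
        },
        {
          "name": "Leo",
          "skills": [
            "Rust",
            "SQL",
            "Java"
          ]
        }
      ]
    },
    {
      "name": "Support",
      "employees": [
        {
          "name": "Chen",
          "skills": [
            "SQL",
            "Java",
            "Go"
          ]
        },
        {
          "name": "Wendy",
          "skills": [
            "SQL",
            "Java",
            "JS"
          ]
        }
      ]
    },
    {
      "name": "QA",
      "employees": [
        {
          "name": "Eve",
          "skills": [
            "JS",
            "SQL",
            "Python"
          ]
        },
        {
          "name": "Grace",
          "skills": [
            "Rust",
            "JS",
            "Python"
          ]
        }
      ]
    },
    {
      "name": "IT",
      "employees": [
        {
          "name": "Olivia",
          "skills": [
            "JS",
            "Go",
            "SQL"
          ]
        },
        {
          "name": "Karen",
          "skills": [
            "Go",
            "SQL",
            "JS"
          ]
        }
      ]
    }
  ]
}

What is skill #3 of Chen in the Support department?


Path: departments[1].employees[0].skills[2]
Value: Go

ANSWER: Go


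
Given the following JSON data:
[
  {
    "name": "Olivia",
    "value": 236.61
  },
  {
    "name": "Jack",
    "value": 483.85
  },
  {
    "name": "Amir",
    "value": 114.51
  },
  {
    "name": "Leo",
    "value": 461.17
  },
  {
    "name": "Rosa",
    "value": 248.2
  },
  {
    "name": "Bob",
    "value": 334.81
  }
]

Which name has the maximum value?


Comparing values:
  Olivia: 236.61
  Jack: 483.85
  Amir: 114.51
  Leo: 461.17
  Rosa: 248.2
  Bob: 334.81
Maximum: Jack (483.85)

ANSWER: Jack


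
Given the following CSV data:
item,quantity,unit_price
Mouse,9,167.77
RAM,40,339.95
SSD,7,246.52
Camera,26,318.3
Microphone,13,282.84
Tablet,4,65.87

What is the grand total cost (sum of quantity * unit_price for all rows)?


Computing row totals:
  Mouse: 9 * 167.77 = 1509.93
  RAM: 40 * 339.95 = 13598.0
  SSD: 7 * 246.52 = 1725.64
  Camera: 26 * 318.3 = 8275.8
  Microphone: 13 * 282.84 = 3676.92
  Tablet: 4 * 65.87 = 263.48
Grand total = 1509.93 + 13598.0 + 1725.64 + 8275.8 + 3676.92 + 263.48 = 29049.77

ANSWER: 29049.77


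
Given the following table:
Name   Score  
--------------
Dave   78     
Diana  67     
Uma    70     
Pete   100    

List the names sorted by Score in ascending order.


Sorting by Score (ascending):
  Diana: 67
  Uma: 70
  Dave: 78
  Pete: 100


ANSWER: Diana, Uma, Dave, Pete


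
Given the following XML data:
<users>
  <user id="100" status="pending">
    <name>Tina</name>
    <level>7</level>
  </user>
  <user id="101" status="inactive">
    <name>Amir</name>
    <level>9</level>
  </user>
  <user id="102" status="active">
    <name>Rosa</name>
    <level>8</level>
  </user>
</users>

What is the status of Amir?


Finding user with name = Amir
user id="101" status="inactive"

ANSWER: inactive


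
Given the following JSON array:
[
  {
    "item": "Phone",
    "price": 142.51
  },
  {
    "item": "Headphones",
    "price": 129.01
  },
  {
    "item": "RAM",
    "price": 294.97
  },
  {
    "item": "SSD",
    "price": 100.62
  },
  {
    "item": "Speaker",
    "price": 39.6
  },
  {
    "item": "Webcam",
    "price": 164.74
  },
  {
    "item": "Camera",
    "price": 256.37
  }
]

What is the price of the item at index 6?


Array index 6 -> Camera
price = 256.37

ANSWER: 256.37


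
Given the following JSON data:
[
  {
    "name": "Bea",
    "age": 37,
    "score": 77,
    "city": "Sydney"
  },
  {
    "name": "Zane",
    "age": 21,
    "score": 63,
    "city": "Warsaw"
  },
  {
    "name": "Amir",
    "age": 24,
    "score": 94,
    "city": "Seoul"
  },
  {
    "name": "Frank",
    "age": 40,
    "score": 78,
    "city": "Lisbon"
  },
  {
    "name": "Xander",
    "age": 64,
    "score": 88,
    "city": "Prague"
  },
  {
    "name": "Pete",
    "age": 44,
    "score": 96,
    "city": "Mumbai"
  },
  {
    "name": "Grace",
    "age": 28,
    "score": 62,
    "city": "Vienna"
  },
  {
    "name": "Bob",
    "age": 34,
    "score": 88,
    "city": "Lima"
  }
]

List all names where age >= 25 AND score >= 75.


Checking both conditions:
  Bea (age=37, score=77) -> YES
  Zane (age=21, score=63) -> no
  Amir (age=24, score=94) -> no
  Frank (age=40, score=78) -> YES
  Xander (age=64, score=88) -> YES
  Pete (age=44, score=96) -> YES
  Grace (age=28, score=62) -> no
  Bob (age=34, score=88) -> YES


ANSWER: Bea, Frank, Xander, Pete, Bob


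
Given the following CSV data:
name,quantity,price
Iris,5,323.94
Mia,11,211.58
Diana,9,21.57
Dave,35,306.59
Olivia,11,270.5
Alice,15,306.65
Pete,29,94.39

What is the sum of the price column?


Values in 'price' column:
  Row 1: 323.94
  Row 2: 211.58
  Row 3: 21.57
  Row 4: 306.59
  Row 5: 270.5
  Row 6: 306.65
  Row 7: 94.39
Sum = 323.94 + 211.58 + 21.57 + 306.59 + 270.5 + 306.65 + 94.39 = 1535.22

ANSWER: 1535.22


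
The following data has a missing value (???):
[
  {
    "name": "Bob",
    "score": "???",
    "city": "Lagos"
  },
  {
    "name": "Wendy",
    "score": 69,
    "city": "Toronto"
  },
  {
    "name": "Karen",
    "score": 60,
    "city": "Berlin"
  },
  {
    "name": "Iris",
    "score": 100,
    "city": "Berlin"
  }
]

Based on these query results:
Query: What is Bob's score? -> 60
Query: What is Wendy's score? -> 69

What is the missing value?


The missing value is Bob's score
From query: Bob's score = 60

ANSWER: 60


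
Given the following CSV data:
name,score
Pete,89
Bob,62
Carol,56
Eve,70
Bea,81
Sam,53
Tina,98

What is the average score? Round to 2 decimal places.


Scores: 89, 62, 56, 70, 81, 53, 98
Sum = 509
Count = 7
Average = 509 / 7 = 72.71

ANSWER: 72.71


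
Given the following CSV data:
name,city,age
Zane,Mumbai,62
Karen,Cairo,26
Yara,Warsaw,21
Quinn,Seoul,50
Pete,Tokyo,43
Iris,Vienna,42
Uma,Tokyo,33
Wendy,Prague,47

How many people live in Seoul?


Scanning city column for 'Seoul':
  Row 4: Quinn -> MATCH
Total matches: 1

ANSWER: 1


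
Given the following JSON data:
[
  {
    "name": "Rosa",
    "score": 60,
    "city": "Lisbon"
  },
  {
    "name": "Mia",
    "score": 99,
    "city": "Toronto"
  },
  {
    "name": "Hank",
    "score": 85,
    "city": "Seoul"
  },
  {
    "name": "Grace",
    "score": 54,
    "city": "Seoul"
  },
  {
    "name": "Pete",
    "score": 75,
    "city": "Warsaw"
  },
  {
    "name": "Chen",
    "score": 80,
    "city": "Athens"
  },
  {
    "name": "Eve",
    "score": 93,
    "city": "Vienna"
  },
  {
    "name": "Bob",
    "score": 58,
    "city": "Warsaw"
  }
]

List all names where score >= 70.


Filtering records where score >= 70:
  Rosa (score=60) -> no
  Mia (score=99) -> YES
  Hank (score=85) -> YES
  Grace (score=54) -> no
  Pete (score=75) -> YES
  Chen (score=80) -> YES
  Eve (score=93) -> YES
  Bob (score=58) -> no


ANSWER: Mia, Hank, Pete, Chen, Eve


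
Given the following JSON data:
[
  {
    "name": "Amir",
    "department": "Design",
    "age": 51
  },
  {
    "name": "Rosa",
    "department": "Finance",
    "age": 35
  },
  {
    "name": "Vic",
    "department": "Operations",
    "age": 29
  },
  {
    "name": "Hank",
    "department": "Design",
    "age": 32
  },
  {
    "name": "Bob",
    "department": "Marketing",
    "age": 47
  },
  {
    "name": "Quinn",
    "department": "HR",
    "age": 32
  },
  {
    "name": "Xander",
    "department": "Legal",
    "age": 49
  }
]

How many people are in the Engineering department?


Scanning records for department = Engineering
  No matches found
Count: 0

ANSWER: 0


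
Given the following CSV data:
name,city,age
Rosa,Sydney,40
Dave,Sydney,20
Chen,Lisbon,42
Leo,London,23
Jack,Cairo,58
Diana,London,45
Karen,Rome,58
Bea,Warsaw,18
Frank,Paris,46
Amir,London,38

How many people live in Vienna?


Scanning city column for 'Vienna':
Total matches: 0

ANSWER: 0
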